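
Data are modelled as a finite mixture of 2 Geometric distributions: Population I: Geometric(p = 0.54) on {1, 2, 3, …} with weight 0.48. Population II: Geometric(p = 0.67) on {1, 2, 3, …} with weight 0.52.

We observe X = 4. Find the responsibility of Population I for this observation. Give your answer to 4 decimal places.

0.6683

The responsibility of component k is π_k f_k(x) divided by Σ_j π_j f_j(x).
Component likelihoods at x = 4:
  p_I = 0.54·(1−0.54)^3 = 0.54·0.097336 = 0.0525614
  p_II = 0.67·(1−0.67)^3 = 0.67·0.035937 = 0.0240778
Multiply by the mixture weights:
  π_I·p_I = 0.48 × 0.0525614 = 0.0252295
  π_II·p_II = 0.52 × 0.0240778 = 0.0125205
Marginal: 0.0252295 + 0.0125205 = 0.0377499
Responsibility of Population I: 0.0252295 / 0.0377499 ≈ 0.6683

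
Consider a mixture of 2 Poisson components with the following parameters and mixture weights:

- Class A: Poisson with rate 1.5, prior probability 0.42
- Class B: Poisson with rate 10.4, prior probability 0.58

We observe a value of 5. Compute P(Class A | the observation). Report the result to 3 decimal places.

Apply Bayes' rule: the posterior for each component is proportional to its prior times its likelihood at x.
Evaluate each component's likelihood at the observed value:
  L_A = 0.01412
  L_B = 0.0308548
Unnormalised posteriors:
  P(Z=A)·L_A = 0.42 × 0.01412 = 0.00593038
  P(Z=B)·L_B = 0.58 × 0.0308548 = 0.0178958
Normaliser: 0.00593038 + 0.0178958 = 0.0238262
P(Class A | x) = 0.00593038 / 0.0238262 ≈ 0.249

0.249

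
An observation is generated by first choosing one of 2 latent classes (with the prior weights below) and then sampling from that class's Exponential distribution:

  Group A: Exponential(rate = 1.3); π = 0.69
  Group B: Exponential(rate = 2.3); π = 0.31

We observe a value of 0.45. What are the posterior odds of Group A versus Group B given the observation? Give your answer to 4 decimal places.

The posterior odds equal the prior odds times the likelihood ratio: (P(Z=i)/P(Z=j))·(f_i(x)/f_j(x)).
Evaluate each component's likelihood at the observed value:
  L_A = 0.724238
  L_B = 0.817021
Posterior odds = (P(Z=A)·L_A) / (P(Z=B)·L_B) = (0.69·0.724238) / (0.31·0.817021) = 0.499724 / 0.253276 ≈ 1.9730

1.9730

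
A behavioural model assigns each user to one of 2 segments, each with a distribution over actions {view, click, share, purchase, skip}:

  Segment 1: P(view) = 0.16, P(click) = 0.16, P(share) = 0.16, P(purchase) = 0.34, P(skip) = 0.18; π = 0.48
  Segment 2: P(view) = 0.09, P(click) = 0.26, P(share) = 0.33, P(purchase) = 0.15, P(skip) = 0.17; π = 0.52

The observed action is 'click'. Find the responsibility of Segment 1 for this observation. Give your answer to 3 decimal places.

Posterior ∝ prior × likelihood, so P(k | x) ∝ P(Z=k) f_k(x); normalise over all components.
Evaluate each component's likelihood at the observed value:
  f_1 = P(click | comp) = 0.16
  f_2 = P(click | comp) = 0.26
Weight by the priors:
  P(Z=1)·f_1 = 0.48 × 0.16 = 0.0768
  P(Z=2)·f_2 = 0.52 × 0.26 = 0.1352
Evidence: 0.0768 + 0.1352 = 0.212
P(Segment 1 | 'click') ≈ 0.362

0.362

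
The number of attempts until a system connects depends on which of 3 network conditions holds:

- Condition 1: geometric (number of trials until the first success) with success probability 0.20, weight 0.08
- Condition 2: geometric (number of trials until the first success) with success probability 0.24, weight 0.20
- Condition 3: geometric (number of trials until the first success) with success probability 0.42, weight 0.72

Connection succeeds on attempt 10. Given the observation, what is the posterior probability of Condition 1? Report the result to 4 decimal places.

Posterior ∝ prior × likelihood, so P(k | x) ∝ P(Z=k) f_k(x); normalise over all components.
Evaluate each component's likelihood at the observed value:
  p_1 = 0.0268435
  p_2 = 0.0203018
  p_3 = 0.00311962
Unnormalised posteriors:
  P(Z=1)·p_1 = 0.08 × 0.0268435 = 0.00214748
  P(Z=2)·p_2 = 0.20 × 0.0203018 = 0.00406035
  P(Z=3)·p_3 = 0.72 × 0.00311962 = 0.00224612
Sum: 0.00214748 + 0.00406035 + 0.00224612 = 0.00845396
P(Condition 1 | data) ≈ 0.2540

0.2540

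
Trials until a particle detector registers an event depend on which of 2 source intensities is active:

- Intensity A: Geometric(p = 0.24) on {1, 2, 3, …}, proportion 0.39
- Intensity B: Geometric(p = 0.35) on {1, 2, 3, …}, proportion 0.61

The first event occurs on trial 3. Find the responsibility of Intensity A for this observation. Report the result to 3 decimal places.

0.375

The responsibility of component k is π_k f_k(x) divided by Σ_j π_j f_j(x).
Evaluate each component's likelihood at the observed value:
  p_A = 0.138624
  p_B = 0.147875
Multiply by the mixture weights:
  π_A·p_A = 0.39 × 0.138624 = 0.0540634
  π_B·p_B = 0.61 × 0.147875 = 0.0902037
Sum: 0.0540634 + 0.0902037 = 0.144267
P(Intensity A | x) = 0.0540634 / 0.144267 ≈ 0.375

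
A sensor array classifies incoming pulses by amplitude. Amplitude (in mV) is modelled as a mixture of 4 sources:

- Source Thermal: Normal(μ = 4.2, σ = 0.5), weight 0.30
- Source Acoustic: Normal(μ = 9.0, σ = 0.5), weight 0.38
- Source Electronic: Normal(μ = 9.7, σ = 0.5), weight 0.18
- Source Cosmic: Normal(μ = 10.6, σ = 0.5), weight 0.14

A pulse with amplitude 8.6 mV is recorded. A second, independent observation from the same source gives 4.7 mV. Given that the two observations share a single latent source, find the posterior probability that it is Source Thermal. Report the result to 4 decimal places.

By Bayes' theorem, P(k | x) = P(Z=k) f_k(x) / Σ_j P(Z=j) f_j(x).
Since both observations come from the same component, the likelihood for component k is f_k(x₁)·f_k(x₂).
  p_Thermal = [(1/(0.5·√(2π)))·exp(−(8.6−4.2)²/(2·0.5²)) = 0.797885·exp(-38.72000) = 1.21915e-17] × [0.483941] = 5.89998e-18
  p_Acoustic = [(1/(0.5·√(2π)))·exp(−(8.6−9.0)²/(2·0.5²)) = 0.797885·exp(-0.32000) = 0.579383] × [6.94593e-17] = 4.02435e-17
  p_Electronic = [(1/(0.5·√(2π)))·exp(−(8.6−9.7)²/(2·0.5²)) = 0.797885·exp(-2.42000) = 0.0709492] × [1.53892e-22] = 1.09185e-23
  p_Cosmic = [(1/(0.5·√(2π)))·exp(−(8.6−10.6)²/(2·0.5²)) = 0.797885·exp(-8.00000) = 0.00026766] × [4.63829e-31] = 1.24149e-34
Prior × likelihood for each component:
  P(Z=Thermal)·p_Thermal = 0.30 × 5.89998e-18 = 1.76999e-18
  P(Z=Acoustic)·p_Acoustic = 0.38 × 4.02435e-17 = 1.52925e-17
  P(Z=Electronic)·p_Electronic = 0.18 × 1.09185e-23 = 1.96533e-24
  P(Z=Cosmic)·p_Cosmic = 0.14 × 1.24149e-34 = 1.73808e-35
Evidence: 1.76999e-18 + 1.52925e-17 + 1.96533e-24 + 1.73808e-35 = 1.70625e-17
Responsibility of Source Thermal: 1.76999e-18 / 1.70625e-17 ≈ 0.1037

0.1037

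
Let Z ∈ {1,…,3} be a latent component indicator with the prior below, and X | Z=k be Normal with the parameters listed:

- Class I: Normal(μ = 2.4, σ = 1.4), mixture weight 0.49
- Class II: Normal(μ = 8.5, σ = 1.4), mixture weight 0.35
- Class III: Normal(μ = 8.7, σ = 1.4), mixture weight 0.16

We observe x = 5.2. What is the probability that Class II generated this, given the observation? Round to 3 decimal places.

The responsibility of component k is π_k f_k(x) divided by Σ_j π_j f_j(x).
Normal densities:
  f_I = 0.038565
  f_II = 0.0177127
  f_III = 0.0125202
Prior × likelihood for each component:
  π_I·f_I = 0.49 × 0.038565 = 0.0188968
  π_II·f_II = 0.35 × 0.0177127 = 0.00619945
  π_III·f_III = 0.16 × 0.0125202 = 0.00200323
Sum: 0.0188968 + 0.00619945 + 0.00200323 = 0.0270995
Responsibility of Class II: 0.00619945 / 0.0270995 ≈ 0.229

0.229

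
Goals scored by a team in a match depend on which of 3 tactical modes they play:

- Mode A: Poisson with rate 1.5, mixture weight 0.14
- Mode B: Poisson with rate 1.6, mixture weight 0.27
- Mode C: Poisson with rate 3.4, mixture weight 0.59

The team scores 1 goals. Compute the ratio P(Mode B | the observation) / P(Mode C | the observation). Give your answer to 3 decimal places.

The posterior odds equal the prior odds times the likelihood ratio: (P(Z=i)/P(Z=j))·(f_i(x)/f_j(x)).
Component likelihoods at x = 1 goals:
  L_A = e^(−1.5)·1.5^1/1! = 0.334695
  L_B = e^(−1.6)·1.6^1/1! = 0.323034
  L_C = e^(−3.4)·3.4^1/1! = 0.113469
0.0872193 / 0.0669468 ≈ 1.303

1.303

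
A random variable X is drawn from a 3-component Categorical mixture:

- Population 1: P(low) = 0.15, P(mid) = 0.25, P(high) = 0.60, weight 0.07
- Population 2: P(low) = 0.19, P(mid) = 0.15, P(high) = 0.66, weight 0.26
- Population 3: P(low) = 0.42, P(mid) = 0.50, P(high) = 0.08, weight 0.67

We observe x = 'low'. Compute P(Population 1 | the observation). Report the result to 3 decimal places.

Posterior ∝ prior × likelihood, so P(k | x) ∝ P(Z=k) f_k(x); normalise over all components.
Categorical probabilities:
  L_1 = P(low | comp) = 0.15
  L_2 = P(low | comp) = 0.19
  L_3 = P(low | comp) = 0.42
Prior × likelihood for each component:
  P(Z=1)·L_1 = 0.07 × 0.15 = 0.0105
  P(Z=2)·L_2 = 0.26 × 0.19 = 0.0494
  P(Z=3)·L_3 = 0.67 × 0.42 = 0.2814
Evidence: 0.0105 + 0.0494 + 0.2814 = 0.3413
So the posterior for Population 1 is 0.0105 / 0.3413 ≈ 0.031.

0.031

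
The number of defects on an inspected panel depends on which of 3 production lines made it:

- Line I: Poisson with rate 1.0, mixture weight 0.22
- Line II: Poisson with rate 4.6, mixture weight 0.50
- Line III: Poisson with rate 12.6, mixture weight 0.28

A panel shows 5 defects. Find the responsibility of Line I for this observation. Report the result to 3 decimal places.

0.008

The responsibility of component k is w_k f_k(x) divided by Σ_j w_j f_j(x).
Component likelihoods at x = 5 defects:
  f_I = e^(−1.0)·1.0^5/5! = 0.00306566
  f_II = e^(−4.6)·4.6^5/5! = 0.172526
  f_III = e^(−12.6)·12.6^5/5! = 0.00892403
Prior × likelihood for each component:
  w_I·f_I = 0.22 × 0.00306566 = 0.000674446
  w_II·f_II = 0.50 × 0.172526 = 0.0862628
  w_III·f_III = 0.28 × 0.00892403 = 0.00249873
Sum: 0.000674446 + 0.0862628 + 0.00249873 = 0.0894359
Responsibility of Line I: 0.000674446 / 0.0894359 ≈ 0.008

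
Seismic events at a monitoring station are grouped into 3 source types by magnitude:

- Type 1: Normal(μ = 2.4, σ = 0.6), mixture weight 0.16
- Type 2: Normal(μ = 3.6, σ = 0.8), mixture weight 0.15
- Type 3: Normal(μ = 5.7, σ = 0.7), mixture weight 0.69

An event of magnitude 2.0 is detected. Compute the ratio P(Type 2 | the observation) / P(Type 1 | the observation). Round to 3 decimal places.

Posterior odds = (w_i f_i(x)) / (w_j f_j(x)); the normalising sum cancels.
Normal densities:
  L_1 = (1/(0.6·√(2π)))·exp(−(2.0−2.4)²/(2·0.6²)) = 0.664904·exp(-0.22222) = 0.532413
  L_2 = (1/(0.8·√(2π)))·exp(−(2.0−3.6)²/(2·0.8²)) = 0.498678·exp(-2.00000) = 0.0674887
  L_3 = (1/(0.7·√(2π)))·exp(−(2.0−5.7)²/(2·0.7²)) = 0.569918·exp(-13.96939) = 4.88634e-07
0.0101233 / 0.0851861 ≈ 0.119

0.119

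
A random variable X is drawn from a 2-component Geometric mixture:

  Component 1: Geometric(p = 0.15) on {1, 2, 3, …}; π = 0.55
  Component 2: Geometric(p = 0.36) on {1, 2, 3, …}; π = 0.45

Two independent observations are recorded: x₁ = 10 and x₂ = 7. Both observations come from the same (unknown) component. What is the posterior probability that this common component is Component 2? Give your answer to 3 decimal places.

0.063

Posterior ∝ prior × likelihood, so P(k | x) ∝ w_k f_k(x); normalise over all components.
Since both observations come from the same component, the likelihood for component k is f_k(x₁)·f_k(x₂).
  L_1 = [0.15·(1−0.15)^9 = 0.15·0.231617 = 0.0347425] × [0.0565724] = 0.00196547
  L_2 = [0.36·(1−0.36)^9 = 0.36·0.0180144 = 0.00648518] × [0.024739] = 0.000160437
Multiply by the mixture weights:
  w_1·L_1 = 0.55 × 0.00196547 = 0.00108101
  w_2·L_2 = 0.45 × 0.000160437 = 7.21967e-05
Denominator: 0.00108101 + 7.21967e-05 = 0.00115321
P(Component 2 | x) ≈ 0.063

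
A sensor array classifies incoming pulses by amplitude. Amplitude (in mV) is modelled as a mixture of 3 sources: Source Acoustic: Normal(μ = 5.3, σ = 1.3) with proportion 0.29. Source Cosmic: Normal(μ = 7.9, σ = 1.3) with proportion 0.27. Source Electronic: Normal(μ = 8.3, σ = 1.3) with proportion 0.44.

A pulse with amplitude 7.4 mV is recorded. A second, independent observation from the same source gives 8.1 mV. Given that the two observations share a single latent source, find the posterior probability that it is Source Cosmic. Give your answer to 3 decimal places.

The responsibility of component k is π_k f_k(x) divided by Σ_j π_j f_j(x).
Since both observations come from the same component, the likelihood for component k is f_k(x₁)·f_k(x₂).
  L_Acoustic = [(1/(1.3·√(2π)))·exp(−(7.4−5.3)²/(2·1.3²)) = 0.306879·exp(-1.30473) = 0.0832392] × [0.0301723] = 0.00251152
  L_Cosmic = [(1/(1.3·√(2π)))·exp(−(7.4−7.9)²/(2·1.3²)) = 0.306879·exp(-0.07396) = 0.285] × [0.303268] = 0.0864314
  L_Electronic = [(1/(1.3·√(2π)))·exp(−(7.4−8.3)²/(2·1.3²)) = 0.306879·exp(-0.23964) = 0.241485] × [0.303268] = 0.0732348
Multiply by the mixture weights:
  π_Acoustic·L_Acoustic = 0.29 × 0.00251152 = 0.000728342
  π_Cosmic·L_Cosmic = 0.27 × 0.0864314 = 0.0233365
  π_Electronic·L_Electronic = 0.44 × 0.0732348 = 0.0322233
Evidence: 0.000728342 + 0.0233365 + 0.0322233 = 0.0562881
P(Source Cosmic | x) = 0.0233365 / 0.0562881 ≈ 0.415

0.415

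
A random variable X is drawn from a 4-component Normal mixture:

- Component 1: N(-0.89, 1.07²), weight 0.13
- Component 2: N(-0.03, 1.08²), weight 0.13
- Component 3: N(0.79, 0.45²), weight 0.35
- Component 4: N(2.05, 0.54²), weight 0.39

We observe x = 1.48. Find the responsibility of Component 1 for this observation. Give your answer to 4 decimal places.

By Bayes' theorem, P(k | x) = w_k f_k(x) / Σ_j w_j f_j(x).
Evaluate each component's likelihood at the observed value:
  p_1 = (1/(1.07·√(2π)))·exp(−(1.48−-0.89)²/(2·1.07²)) = 0.372843·exp(-2.45301) = 0.0320773
  p_2 = (1/(1.08·√(2π)))·exp(−(1.48−-0.03)²/(2·1.08²)) = 0.369391·exp(-0.97741) = 0.138996
  p_3 = (1/(0.45·√(2π)))·exp(−(1.48−0.79)²/(2·0.45²)) = 0.886538·exp(-1.17556) = 0.273628
  p_4 = (1/(0.54·√(2π)))·exp(−(1.48−2.05)²/(2·0.54²)) = 0.738782·exp(-0.55710) = 0.423225
Prior × likelihood for each component:
  w_1·p_1 = 0.13 × 0.0320773 = 0.00417005
  w_2·p_2 = 0.13 × 0.138996 = 0.0180695
  w_3·p_3 = 0.35 × 0.273628 = 0.0957697
  w_4·p_4 = 0.39 × 0.423225 = 0.165058
Evidence: 0.00417005 + 0.0180695 + 0.0957697 + 0.165058 = 0.283067
P(Component 1 | data) = 0.00417005 / 0.283067 ≈ 0.0147

0.0147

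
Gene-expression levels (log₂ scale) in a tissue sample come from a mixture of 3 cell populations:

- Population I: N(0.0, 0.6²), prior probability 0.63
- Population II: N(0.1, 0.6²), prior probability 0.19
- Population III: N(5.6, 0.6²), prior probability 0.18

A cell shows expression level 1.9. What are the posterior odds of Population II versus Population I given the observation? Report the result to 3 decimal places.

0.504

Since P(k|x) ∝ P(Z=k) f_k(x), the posterior odds are P(Z=i) f_i(x) / (P(Z=j) f_j(x)).
Evaluate each component's likelihood at the observed value:
  f_I = 0.00441829
  f_II = 0.00738641
  f_III = 3.67394e-09
0.00140342 / 0.00278352 ≈ 0.504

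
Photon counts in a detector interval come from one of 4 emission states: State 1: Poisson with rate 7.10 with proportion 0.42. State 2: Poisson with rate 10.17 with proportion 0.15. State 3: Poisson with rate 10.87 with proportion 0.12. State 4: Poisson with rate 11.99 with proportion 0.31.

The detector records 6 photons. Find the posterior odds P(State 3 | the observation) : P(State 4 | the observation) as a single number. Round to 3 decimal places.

The posterior odds equal the prior odds times the likelihood ratio: (w_i/w_j)·(f_i(x)/f_j(x)).
Poisson probabilities:
  L_1 = e^(−7.10)·7.10^6/6! = 0.1468
  L_2 = e^(−10.17)·10.17^6/6! = 0.0588597
  L_3 = e^(−10.87)·10.87^6/6! = 0.0435776
  L_4 = e^(−11.99)·11.99^6/6! = 0.0256089
Odds = (0.12/0.31) × (0.0435776/0.0256089) = 0.387097 × 1.70166 ≈ 0.659

0.659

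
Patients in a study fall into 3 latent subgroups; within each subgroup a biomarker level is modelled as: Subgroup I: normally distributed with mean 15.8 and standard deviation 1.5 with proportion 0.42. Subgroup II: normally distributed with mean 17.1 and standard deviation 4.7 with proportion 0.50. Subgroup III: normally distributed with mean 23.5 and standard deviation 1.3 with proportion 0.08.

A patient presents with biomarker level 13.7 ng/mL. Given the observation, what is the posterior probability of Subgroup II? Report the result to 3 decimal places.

The responsibility of component k is π_k f_k(x) divided by Σ_j π_j f_j(x).
Normal densities:
  f_I = 0.0998183
  f_II = 0.0653395
  f_III = 1.40228e-13
Unnormalised posteriors:
  π_I·f_I = 0.42 × 0.0998183 = 0.0419237
  π_II·f_II = 0.50 × 0.0653395 = 0.0326698
  π_III·f_III = 0.08 × 1.40228e-13 = 1.12183e-14
Marginal: 0.0419237 + 0.0326698 + 1.12183e-14 = 0.0745935
Responsibility of Subgroup II: 0.0326698 / 0.0745935 ≈ 0.438

0.438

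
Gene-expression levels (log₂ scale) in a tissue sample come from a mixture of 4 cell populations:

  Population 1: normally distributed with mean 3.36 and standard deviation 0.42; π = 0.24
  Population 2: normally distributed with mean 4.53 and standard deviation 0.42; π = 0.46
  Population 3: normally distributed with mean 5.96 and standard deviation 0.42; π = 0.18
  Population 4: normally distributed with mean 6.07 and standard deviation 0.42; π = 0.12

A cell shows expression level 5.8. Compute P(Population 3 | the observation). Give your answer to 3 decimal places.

0.621

P(component k | x) = π_k·f_k(x) / marginal(x), where marginal(x) = Σ_j π_j·f_j(x).
Normal densities:
  p_1 = 4.4547e-08
  p_2 = 0.00982181
  p_3 = 0.88338
  p_4 = 0.772541
Unnormalised posteriors:
  π_1·p_1 = 0.24 × 4.4547e-08 = 1.06913e-08
  π_2·p_2 = 0.46 × 0.00982181 = 0.00451803
  π_3·p_3 = 0.18 × 0.88338 = 0.159008
  π_4·p_4 = 0.12 × 0.772541 = 0.0927049
Evidence: 1.06913e-08 + 0.00451803 + 0.159008 + 0.0927049 = 0.256231
So the posterior for Population 3 is 0.159008 / 0.256231 ≈ 0.621.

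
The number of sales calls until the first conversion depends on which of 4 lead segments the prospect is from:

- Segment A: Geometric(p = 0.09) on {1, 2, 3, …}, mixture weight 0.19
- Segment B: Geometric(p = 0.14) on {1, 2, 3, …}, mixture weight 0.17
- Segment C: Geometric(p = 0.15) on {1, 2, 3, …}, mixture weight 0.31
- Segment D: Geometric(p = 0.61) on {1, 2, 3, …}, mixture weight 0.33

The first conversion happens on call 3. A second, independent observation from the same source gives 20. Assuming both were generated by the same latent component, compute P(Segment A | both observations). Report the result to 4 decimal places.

Apply Bayes' rule: the posterior for each component is proportional to its prior times its likelihood at x.
Since both observations come from the same component, the likelihood for component k is f_k(x₁)·f_k(x₂).
  p_A = [0.074529] × [0.0149978] = 0.00111777
  p_B = [0.103544] × [0.00797257] = 0.000825512
  p_C = [0.108375] × [0.00683992] = 0.000741276
  p_D = [0.092781] × [1.03647e-08] = 9.61649e-10
Weight by the priors:
  P(Z=A)·p_A = 0.19 × 0.00111777 = 0.000212377
  P(Z=B)·p_B = 0.17 × 0.000825512 = 0.000140337
  P(Z=C)·p_C = 0.31 × 0.000741276 = 0.000229796
  P(Z=D)·p_D = 0.33 × 9.61649e-10 = 3.17344e-10
Marginal: 0.000212377 + 0.000140337 + 0.000229796 + 3.17344e-10 = 0.00058251
P(Segment A | data) = 0.000212377 / 0.00058251 ≈ 0.3646

0.3646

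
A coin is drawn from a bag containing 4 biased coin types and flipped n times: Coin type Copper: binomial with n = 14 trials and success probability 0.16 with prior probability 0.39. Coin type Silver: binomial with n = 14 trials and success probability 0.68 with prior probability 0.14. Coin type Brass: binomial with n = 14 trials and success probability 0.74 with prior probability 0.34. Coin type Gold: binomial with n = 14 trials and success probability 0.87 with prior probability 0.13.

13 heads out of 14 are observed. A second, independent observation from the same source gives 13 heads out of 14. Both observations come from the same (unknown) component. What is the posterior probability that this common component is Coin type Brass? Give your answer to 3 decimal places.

0.133

Posterior ∝ prior × likelihood, so P(k | x) ∝ w_k f_k(x); normalise over all components.
Since both observations come from the same component, the likelihood for component k is f_k(x₁)·f_k(x₂).
  p_Copper = [C(14,13)·0.16^13·0.84^1 = 14·4.5036e-11·0.84 = 5.29623e-10] × [5.29623e-10] = 2.80501e-19
  p_Silver = [C(14,13)·0.68^13·0.32^1 = 14·0.00664685·0.32 = 0.0297779] × [0.0297779] = 0.000886723
  p_Brass = [C(14,13)·0.74^13·0.26^1 = 14·0.0199532·0.26 = 0.0726296] × [0.0726296] = 0.00527506
  p_Gold = [C(14,13)·0.87^13·0.13^1 = 14·0.163588·0.13 = 0.297729] × [0.297729] = 0.0886428
Weight by the priors:
  w_Copper·p_Copper = 0.39 × 2.80501e-19 = 1.09395e-19
  w_Silver·p_Silver = 0.14 × 0.000886723 = 0.000124141
  w_Brass·p_Brass = 0.34 × 0.00527506 = 0.00179352
  w_Gold·p_Gold = 0.13 × 0.0886428 = 0.0115236
Marginal: 1.09395e-19 + 0.000124141 + 0.00179352 + 0.0115236 = 0.0134412
So the posterior for Coin type Brass is 0.00179352 / 0.0134412 ≈ 0.133.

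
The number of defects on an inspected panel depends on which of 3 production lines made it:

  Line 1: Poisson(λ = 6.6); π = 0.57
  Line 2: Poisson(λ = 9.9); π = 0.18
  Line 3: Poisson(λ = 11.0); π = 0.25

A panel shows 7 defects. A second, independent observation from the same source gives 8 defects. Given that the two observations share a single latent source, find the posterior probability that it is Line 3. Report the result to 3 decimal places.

0.106

The responsibility of component k is P(Z=k) f_k(x) divided by Σ_j P(Z=j) f_j(x).
Since both observations come from the same component, the likelihood for component k is f_k(x₁)·f_k(x₂).
  f_1 = [0.147243] × [0.121475] = 0.0178863
  f_2 = [0.0927898] × [0.114827] = 0.0106548
  f_3 = [0.0645772] × [0.0887936] = 0.00573404
Unnormalised posteriors:
  P(Z=1)·f_1 = 0.57 × 0.0178863 = 0.0101952
  P(Z=2)·f_2 = 0.18 × 0.0106548 = 0.00191787
  P(Z=3)·f_3 = 0.25 × 0.00573404 = 0.00143351
Evidence: 0.0101952 + 0.00191787 + 0.00143351 = 0.0135466
Responsibility of Line 3: 0.00143351 / 0.0135466 ≈ 0.106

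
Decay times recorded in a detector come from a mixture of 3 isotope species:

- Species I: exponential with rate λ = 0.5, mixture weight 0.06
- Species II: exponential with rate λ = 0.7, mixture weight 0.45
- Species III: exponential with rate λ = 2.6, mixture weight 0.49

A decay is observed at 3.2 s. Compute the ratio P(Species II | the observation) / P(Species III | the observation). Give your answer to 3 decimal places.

108.057

Only the two components matter; the odds are (π_i f_i(x)) / (π_j f_j(x)).
Evaluate each component's likelihood at the observed value:
  p_I = 0.100948
  p_II = 0.074521
  p_III = 0.000633349
0.0335344 / 0.000310341 ≈ 108.057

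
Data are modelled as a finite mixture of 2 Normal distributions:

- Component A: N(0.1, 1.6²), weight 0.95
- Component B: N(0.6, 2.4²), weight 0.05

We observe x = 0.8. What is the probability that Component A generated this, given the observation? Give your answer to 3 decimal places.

By Bayes' theorem, P(k | x) = w_k f_k(x) / Σ_j w_j f_j(x).
Evaluate each component's likelihood at the observed value:
  L_A = (1/(1.6·√(2π)))·exp(−(0.8−0.1)²/(2·1.6²)) = 0.249339·exp(-0.09570) = 0.226583
  L_B = (1/(2.4·√(2π)))·exp(−(0.8−0.6)²/(2·2.4²)) = 0.166226·exp(-0.00347) = 0.16565
Multiply by the mixture weights:
  w_A·L_A = 0.95 × 0.226583 = 0.215254
  w_B·L_B = 0.05 × 0.16565 = 0.00828249
Evidence: 0.215254 + 0.00828249 = 0.223536
Responsibility of Component A: 0.215254 / 0.223536 ≈ 0.963

0.963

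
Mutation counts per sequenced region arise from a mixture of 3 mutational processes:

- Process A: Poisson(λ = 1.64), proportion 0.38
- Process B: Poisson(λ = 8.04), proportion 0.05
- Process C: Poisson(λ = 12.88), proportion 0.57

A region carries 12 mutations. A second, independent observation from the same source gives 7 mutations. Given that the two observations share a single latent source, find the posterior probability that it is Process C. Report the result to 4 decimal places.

P(component k | x) = w_k·f_k(x) / marginal(x), where marginal(x) = Σ_j w_j·f_j(x).
Since both observations come from the same component, the likelihood for component k is f_k(x₁)·f_k(x₂).
  L_A = [1.53301e-07] × [0.0012281] = 1.88269e-10
  L_B = [0.0490917] × [0.138878] = 0.00681777
  L_C = [0.110902] × [0.029735] = 0.00329768
Prior × likelihood for each component:
  w_A·L_A = 0.38 × 1.88269e-10 = 7.15424e-11
  w_B·L_B = 0.05 × 0.00681777 = 0.000340888
  w_C·L_C = 0.57 × 0.00329768 = 0.00187968
Evidence: 7.15424e-11 + 0.000340888 + 0.00187968 = 0.00222056
So the posterior for Process C is 0.00187968 / 0.00222056 ≈ 0.8465.

0.8465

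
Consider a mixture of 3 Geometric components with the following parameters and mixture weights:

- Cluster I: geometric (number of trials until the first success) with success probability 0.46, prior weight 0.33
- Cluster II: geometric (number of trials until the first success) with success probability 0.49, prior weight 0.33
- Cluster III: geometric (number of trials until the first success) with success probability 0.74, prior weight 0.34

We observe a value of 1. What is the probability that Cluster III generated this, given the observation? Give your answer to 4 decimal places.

Posterior ∝ prior × likelihood, so P(k | x) ∝ π_k f_k(x); normalise over all components.
Evaluate each component's likelihood at the observed value:
  L_I = 0.46
  L_II = 0.49
  L_III = 0.74
Weight by the priors:
  π_I·L_I = 0.33 × 0.46 = 0.1518
  π_II·L_II = 0.33 × 0.49 = 0.1617
  π_III·L_III = 0.34 × 0.74 = 0.2516
Denominator: 0.1518 + 0.1617 + 0.2516 = 0.5651
Responsibility of Cluster III: 0.2516 / 0.5651 ≈ 0.4452

0.4452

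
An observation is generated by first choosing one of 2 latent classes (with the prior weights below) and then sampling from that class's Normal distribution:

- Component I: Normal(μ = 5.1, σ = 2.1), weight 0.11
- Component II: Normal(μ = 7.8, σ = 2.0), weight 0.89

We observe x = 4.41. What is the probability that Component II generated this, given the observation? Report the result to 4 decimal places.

P(component k | x) = w_k·f_k(x) / marginal(x), where marginal(x) = Σ_j w_j·f_j(x).
Normal densities:
  f_I = 0.17999
  f_II = 0.0474254
Weight by the priors:
  w_I·f_I = 0.11 × 0.17999 = 0.0197989
  w_II·f_II = 0.89 × 0.0474254 = 0.0422086
Marginal: 0.0197989 + 0.0422086 = 0.0620074
P(Component II | 4.41) = 0.0422086 / 0.0620074 ≈ 0.6807

0.6807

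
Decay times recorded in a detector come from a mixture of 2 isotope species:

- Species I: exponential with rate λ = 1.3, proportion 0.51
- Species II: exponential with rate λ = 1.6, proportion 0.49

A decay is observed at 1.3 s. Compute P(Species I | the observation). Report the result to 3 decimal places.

Apply Bayes' rule: the posterior for each component is proportional to its prior times its likelihood at x.
Evaluate each component's likelihood at the observed value:
  L_I = 1.3·e^(−1.3·1.3) = 1.3·e^(−1.6900) = 0.239875
  L_II = 1.6·e^(−1.6·1.3) = 1.6·e^(−2.0800) = 0.199888
Weight by the priors:
  π_I·L_I = 0.51 × 0.239875 = 0.122336
  π_II·L_II = 0.49 × 0.199888 = 0.0979453
Normaliser: 0.122336 + 0.0979453 = 0.220282
P(Species I | data) ≈ 0.555

0.555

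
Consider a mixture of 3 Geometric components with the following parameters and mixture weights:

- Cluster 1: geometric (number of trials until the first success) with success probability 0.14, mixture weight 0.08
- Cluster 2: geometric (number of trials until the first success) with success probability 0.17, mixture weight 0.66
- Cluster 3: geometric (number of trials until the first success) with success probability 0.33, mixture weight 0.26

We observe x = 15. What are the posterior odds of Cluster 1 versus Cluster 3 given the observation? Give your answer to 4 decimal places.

Only the two components matter; the odds are (P(Z=i) f_i(x)) / (P(Z=j) f_j(x)).
Evaluate each component's likelihood at the observed value:
  L_1 = 0.14·(1−0.14)^14 = 0.14·0.121054 = 0.0169475
  L_2 = 0.17·(1−0.17)^14 = 0.17·0.0736365 = 0.0125182
  L_3 = 0.33·(1−0.33)^14 = 0.33·0.00367322 = 0.00121216
0.0013558 / 0.000315162 ≈ 4.3019

4.3019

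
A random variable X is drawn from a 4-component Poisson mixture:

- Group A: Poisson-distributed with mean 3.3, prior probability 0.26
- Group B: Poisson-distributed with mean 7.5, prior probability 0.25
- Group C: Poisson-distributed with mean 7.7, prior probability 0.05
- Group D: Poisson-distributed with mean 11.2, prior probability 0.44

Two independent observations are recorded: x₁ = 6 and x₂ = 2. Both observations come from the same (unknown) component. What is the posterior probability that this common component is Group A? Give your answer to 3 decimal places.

0.845

P(component k | x) = w_k·f_k(x) / marginal(x), where marginal(x) = Σ_j w_j·f_j(x).
Since both observations come from the same component, the likelihood for component k is f_k(x₁)·f_k(x₂).
  f_A = [e^(−3.3)·3.3^6/6! = 0.0661575] × [0.200829] = 0.0132863
  f_B = [e^(−7.5)·7.5^6/6! = 0.136718] × [0.0155555] = 0.00212672
  f_C = [e^(−7.7)·7.7^6/6! = 0.131082] × [0.0134241] = 0.00175966
  f_D = [e^(−11.2)·11.2^6/6! = 0.0374867] × [0.000857646] = 3.21503e-05
Unnormalised posteriors:
  w_A·f_A = 0.26 × 0.0132863 = 0.00345445
  w_B·f_B = 0.25 × 0.00212672 = 0.00053168
  w_C·f_C = 0.05 × 0.00175966 = 8.79829e-05
  w_D·f_D = 0.44 × 3.21503e-05 = 1.41461e-05
Normaliser: 0.00345445 + 0.00053168 + 8.79829e-05 + 1.41461e-05 = 0.00408826
P(Group A | x) = 0.00345445 / 0.00408826 ≈ 0.845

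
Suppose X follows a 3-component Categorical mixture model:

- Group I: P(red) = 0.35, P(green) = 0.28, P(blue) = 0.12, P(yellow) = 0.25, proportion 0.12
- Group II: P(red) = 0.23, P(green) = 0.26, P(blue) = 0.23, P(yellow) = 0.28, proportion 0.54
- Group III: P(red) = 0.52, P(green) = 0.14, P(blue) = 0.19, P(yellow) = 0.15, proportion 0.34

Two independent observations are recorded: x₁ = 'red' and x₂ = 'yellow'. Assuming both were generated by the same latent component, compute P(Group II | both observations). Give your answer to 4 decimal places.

By Bayes' theorem, P(k | x) = π_k f_k(x) / Σ_j π_j f_j(x).
Since both observations come from the same component, the likelihood for component k is f_k(x₁)·f_k(x₂).
  L_I = [0.35] × [0.25] = 0.0875
  L_II = [0.23] × [0.28] = 0.0644
  L_III = [0.52] × [0.15] = 0.078
Unnormalised posteriors:
  π_I·L_I = 0.12 × 0.0875 = 0.0105
  π_II·L_II = 0.54 × 0.0644 = 0.034776
  π_III·L_III = 0.34 × 0.078 = 0.02652
Evidence: 0.0105 + 0.034776 + 0.02652 = 0.071796
P(Group II | x₁, x₂) ≈ 0.4844

0.4844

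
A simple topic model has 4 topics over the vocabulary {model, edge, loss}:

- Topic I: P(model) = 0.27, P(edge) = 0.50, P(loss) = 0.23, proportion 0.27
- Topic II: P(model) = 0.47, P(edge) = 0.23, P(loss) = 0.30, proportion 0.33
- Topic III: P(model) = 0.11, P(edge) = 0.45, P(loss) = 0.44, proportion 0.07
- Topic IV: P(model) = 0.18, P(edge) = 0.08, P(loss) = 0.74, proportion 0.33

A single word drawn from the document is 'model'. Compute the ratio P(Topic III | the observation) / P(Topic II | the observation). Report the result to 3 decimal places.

0.050

The posterior odds equal the prior odds times the likelihood ratio: (π_i/π_j)·(f_i(x)/f_j(x)).
Component likelihoods at x = 'model':
  L_I = 0.27
  L_II = 0.47
  L_III = 0.11
  L_IV = 0.18
Odds = (0.07/0.33) × (0.11/0.47) = 0.212121 × 0.234043 ≈ 0.050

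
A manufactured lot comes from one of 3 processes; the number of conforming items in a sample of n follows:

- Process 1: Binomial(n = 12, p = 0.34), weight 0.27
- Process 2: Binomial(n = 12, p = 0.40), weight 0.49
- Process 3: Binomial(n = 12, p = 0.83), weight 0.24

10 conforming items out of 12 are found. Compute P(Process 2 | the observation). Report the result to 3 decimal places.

0.017

Apply Bayes' rule: the posterior for each component is proportional to its prior times its likelihood at x.
Evaluate each component's likelihood at the observed value:
  p_1 = 0.0005935
  p_2 = 0.00249142
  p_3 = 0.295953
Weight by the priors:
  π_1·p_1 = 0.27 × 0.0005935 = 0.000160245
  π_2·p_2 = 0.49 × 0.00249142 = 0.00122079
  π_3·p_3 = 0.24 × 0.295953 = 0.0710287
Marginal: 0.000160245 + 0.00122079 + 0.0710287 = 0.0724098
P(Process 2 | 10 conforming items out of 12) ≈ 0.017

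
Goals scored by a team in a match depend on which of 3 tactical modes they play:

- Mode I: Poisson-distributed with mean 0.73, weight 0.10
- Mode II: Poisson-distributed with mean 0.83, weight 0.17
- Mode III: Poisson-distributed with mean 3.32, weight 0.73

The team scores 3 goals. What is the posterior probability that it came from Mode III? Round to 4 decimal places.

0.9405

P(component k | x) = P(Z=k)·f_k(x) / marginal(x), where marginal(x) = Σ_j P(Z=j)·f_j(x).
Poisson probabilities:
  p_I = e^(−0.73)·0.73^3/3! = 0.0312451
  p_II = e^(−0.83)·0.83^3/3! = 0.0415546
  p_III = e^(−3.32)·3.32^3/3! = 0.220498
Weight by the priors:
  P(Z=I)·p_I = 0.10 × 0.0312451 = 0.00312451
  P(Z=II)·p_II = 0.17 × 0.0415546 = 0.00706427
  P(Z=III)·p_III = 0.73 × 0.220498 = 0.160964
Normaliser: 0.00312451 + 0.00706427 + 0.160964 = 0.171153
P(Mode III | 3 goals) = 0.160964 / 0.171153 ≈ 0.9405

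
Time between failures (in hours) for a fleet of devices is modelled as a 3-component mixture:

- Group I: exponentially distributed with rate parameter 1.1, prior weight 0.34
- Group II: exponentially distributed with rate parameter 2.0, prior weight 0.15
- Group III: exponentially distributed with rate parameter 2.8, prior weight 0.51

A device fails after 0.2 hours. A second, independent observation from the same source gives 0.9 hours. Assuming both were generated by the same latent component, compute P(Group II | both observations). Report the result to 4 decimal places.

0.1783

The responsibility of component k is π_k f_k(x) divided by Σ_j π_j f_j(x).
Since both observations come from the same component, the likelihood for component k is f_k(x₁)·f_k(x₂).
  L_I = [1.1·e^(−1.1·0.2) = 1.1·e^(−0.2200) = 0.882771] × [0.408734] = 0.360819
  L_II = [2.0·e^(−2.0·0.2) = 2.0·e^(−0.4000) = 1.34064] × [0.330598] = 0.443213
  L_III = [2.8·e^(−2.8·0.2) = 2.8·e^(−0.5600) = 1.59939] × [0.225287] = 0.360321
Multiply by the mixture weights:
  π_I·L_I = 0.34 × 0.360819 = 0.122678
  π_II·L_II = 0.15 × 0.443213 = 0.0664819
  π_III·L_III = 0.51 × 0.360321 = 0.183763
Evidence: 0.122678 + 0.0664819 + 0.183763 = 0.372924
P(Group II | data) ≈ 0.1783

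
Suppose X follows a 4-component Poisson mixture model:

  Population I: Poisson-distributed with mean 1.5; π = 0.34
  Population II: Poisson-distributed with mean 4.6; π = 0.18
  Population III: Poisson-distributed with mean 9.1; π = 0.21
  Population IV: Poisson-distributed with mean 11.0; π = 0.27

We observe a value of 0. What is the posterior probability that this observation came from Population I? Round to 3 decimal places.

0.976

Posterior ∝ prior × likelihood, so P(k | x) ∝ P(Z=k) f_k(x); normalise over all components.
Poisson probabilities:
  L_I = e^(−1.5)·1.5^0/0! = 0.22313
  L_II = e^(−4.6)·4.6^0/0! = 0.0100518
  L_III = e^(−9.1)·9.1^0/0! = 0.000111666
  L_IV = e^(−11.0)·11.0^0/0! = 1.67017e-05
Prior × likelihood for each component:
  P(Z=I)·L_I = 0.34 × 0.22313 = 0.0758643
  P(Z=II)·L_II = 0.18 × 0.0100518 = 0.00180933
  P(Z=III)·L_III = 0.21 × 0.000111666 = 2.34498e-05
  P(Z=IV)·L_IV = 0.27 × 1.67017e-05 = 4.50946e-06
Normaliser: 0.0758643 + 0.00180933 + 2.34498e-05 + 4.50946e-06 = 0.0777015
Responsibility of Population I: 0.0758643 / 0.0777015 ≈ 0.976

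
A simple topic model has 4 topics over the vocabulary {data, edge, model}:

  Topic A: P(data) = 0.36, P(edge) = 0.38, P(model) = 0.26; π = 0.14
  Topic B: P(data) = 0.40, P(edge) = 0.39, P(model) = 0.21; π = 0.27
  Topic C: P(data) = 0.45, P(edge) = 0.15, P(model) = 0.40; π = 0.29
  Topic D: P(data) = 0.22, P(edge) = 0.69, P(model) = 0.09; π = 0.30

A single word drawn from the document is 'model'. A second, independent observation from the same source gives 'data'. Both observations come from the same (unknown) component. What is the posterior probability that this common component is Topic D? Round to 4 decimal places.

0.0632

By Bayes' theorem, P(k | x) = w_k f_k(x) / Σ_j w_j f_j(x).
Since both observations come from the same component, the likelihood for component k is f_k(x₁)·f_k(x₂).
  L_A = [P(model | comp) = 0.26] × [0.36] = 0.0936
  L_B = [P(model | comp) = 0.21] × [0.4] = 0.084
  L_C = [P(model | comp) = 0.40] × [0.45] = 0.18
  L_D = [P(model | comp) = 0.09] × [0.22] = 0.0198
Prior × likelihood for each component:
  w_A·L_A = 0.14 × 0.0936 = 0.013104
  w_B·L_B = 0.27 × 0.084 = 0.02268
  w_C·L_C = 0.29 × 0.18 = 0.0522
  w_D·L_D = 0.30 × 0.0198 = 0.00594
Sum: 0.013104 + 0.02268 + 0.0522 + 0.00594 = 0.093924
Responsibility of Topic D: 0.00594 / 0.093924 ≈ 0.0632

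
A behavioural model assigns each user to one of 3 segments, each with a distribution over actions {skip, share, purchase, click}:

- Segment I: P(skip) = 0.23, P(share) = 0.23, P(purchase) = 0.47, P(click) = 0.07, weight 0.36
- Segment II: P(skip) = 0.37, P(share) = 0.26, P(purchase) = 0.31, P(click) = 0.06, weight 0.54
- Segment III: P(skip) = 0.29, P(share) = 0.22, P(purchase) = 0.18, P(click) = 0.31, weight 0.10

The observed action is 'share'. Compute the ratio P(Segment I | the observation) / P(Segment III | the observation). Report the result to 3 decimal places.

Only the two components matter; the odds are (P(Z=i) f_i(x)) / (P(Z=j) f_j(x)).
Component likelihoods at x = 'share':
  L_I = 0.23
  L_II = 0.26
  L_III = 0.22
0.0828 / 0.022 ≈ 3.764

3.764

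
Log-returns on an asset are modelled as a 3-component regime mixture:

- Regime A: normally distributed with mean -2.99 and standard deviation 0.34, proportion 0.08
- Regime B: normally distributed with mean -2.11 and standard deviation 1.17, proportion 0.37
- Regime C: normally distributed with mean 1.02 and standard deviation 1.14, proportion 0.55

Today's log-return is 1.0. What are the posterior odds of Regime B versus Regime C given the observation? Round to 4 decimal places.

0.0192

Only the two components matter; the odds are (π_i f_i(x)) / (π_j f_j(x)).
Component likelihoods at x = 1.0:
  p_A = 1.46062e-30
  p_B = 0.00996434
  p_C = 0.349896
Posterior odds = (π_B·p_B) / (π_C·p_C) = (0.37·0.00996434) / (0.55·0.349896) = 0.00368681 / 0.192443 ≈ 0.0192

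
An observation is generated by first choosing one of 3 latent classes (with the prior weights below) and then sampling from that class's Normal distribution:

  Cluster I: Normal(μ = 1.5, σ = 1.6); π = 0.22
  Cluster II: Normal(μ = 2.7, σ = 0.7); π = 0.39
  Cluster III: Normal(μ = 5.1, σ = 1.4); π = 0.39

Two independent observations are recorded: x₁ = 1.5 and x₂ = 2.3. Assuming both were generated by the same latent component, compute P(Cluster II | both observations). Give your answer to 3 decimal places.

0.669

P(component k | x) = π_k·f_k(x) / marginal(x), where marginal(x) = Σ_j π_j·f_j(x).
Since both observations come from the same component, the likelihood for component k is f_k(x₁)·f_k(x₂).
  f_I = [(1/(1.6·√(2π)))·exp(−(1.5−1.5)²/(2·1.6²)) = 0.249339·exp(-0.00000) = 0.249339] × [0.220041] = 0.0548647
  f_II = [(1/(0.7·√(2π)))·exp(−(1.5−2.7)²/(2·0.7²)) = 0.569918·exp(-1.46939) = 0.131119] × [0.484068] = 0.0634705
  f_III = [(1/(1.4·√(2π)))·exp(−(1.5−5.1)²/(2·1.4²)) = 0.284959·exp(-3.30612) = 0.010446] × [0.038565] = 0.000402851
Prior × likelihood for each component:
  π_I·f_I = 0.22 × 0.0548647 = 0.0120702
  π_II·f_II = 0.39 × 0.0634705 = 0.0247535
  π_III·f_III = 0.39 × 0.000402851 = 0.000157112
Sum: 0.0120702 + 0.0247535 + 0.000157112 = 0.0369808
Responsibility of Cluster II: 0.0247535 / 0.0369808 ≈ 0.669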